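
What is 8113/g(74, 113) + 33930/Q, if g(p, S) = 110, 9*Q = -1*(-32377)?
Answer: 296265301/3561470 ≈ 83.186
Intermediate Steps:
Q = 32377/9 (Q = (-1*(-32377))/9 = (1/9)*32377 = 32377/9 ≈ 3597.4)
8113/g(74, 113) + 33930/Q = 8113/110 + 33930/(32377/9) = 8113*(1/110) + 33930*(9/32377) = 8113/110 + 305370/32377 = 296265301/3561470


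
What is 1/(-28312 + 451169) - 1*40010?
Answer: -16918508569/422857 ≈ -40010.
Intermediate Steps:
1/(-28312 + 451169) - 1*40010 = 1/422857 - 40010 = -16918508569/422857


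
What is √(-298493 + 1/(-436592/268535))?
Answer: 3*I*√395115530761913/109148 ≈ 546.35*I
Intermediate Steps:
√(-298493 + 1/(-436592/268535)) = √(-298493 - 268535/436592) = √(-130319924391/436592) = 3*I*√395115530761913/109148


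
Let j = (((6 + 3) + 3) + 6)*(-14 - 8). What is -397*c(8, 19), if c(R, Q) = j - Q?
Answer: 164755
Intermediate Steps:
j = -396 (j = ((9 + 3) + 6)*(-22) = (12 + 6)*(-22) = 18*(-22) = -396)
c(R, Q) = -396 - Q
-397*c(8, 19) = -397*(-396 - 1*19) = -397*(-396 - 19) = -397*(-415) = 164755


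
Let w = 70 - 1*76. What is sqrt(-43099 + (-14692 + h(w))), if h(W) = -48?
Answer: I*sqrt(57839) ≈ 240.5*I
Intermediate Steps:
w = -6 (w = 70 - 76 = -6)
sqrt(-43099 + (-14692 + h(w))) = sqrt(-43099 + (-14692 - 48)) = sqrt(-43099 - 14740) = sqrt(-57839) = I*sqrt(57839)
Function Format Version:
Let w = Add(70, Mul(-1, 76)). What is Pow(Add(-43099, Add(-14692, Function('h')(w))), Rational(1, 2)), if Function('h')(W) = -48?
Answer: Mul(I, Pow(57839, Rational(1, 2))) ≈ Mul(240.50, I)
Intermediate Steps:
w = -6 (w = Add(70, -76) = -6)
Pow(Add(-43099, Add(-14692, Function('h')(w))), Rational(1, 2)) = Pow(Add(-43099, Add(-14692, -48)), Rational(1, 2)) = Pow(Add(-43099, -14740), Rational(1, 2)) = Pow(-57839, Rational(1, 2)) = Mul(I, Pow(57839, Rational(1, 2)))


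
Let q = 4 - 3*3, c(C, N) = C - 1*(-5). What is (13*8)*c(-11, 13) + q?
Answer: -629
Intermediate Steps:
c(C, N) = 5 + C (c(C, N) = C + 5 = 5 + C)
q = -5 (q = 4 - 9 = -5)
(13*8)*c(-11, 13) + q = (13*8)*(5 - 11) - 5 = 104*(-6) - 5 = -624 - 5 = -629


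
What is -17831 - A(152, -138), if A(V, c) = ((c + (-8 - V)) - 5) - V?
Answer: -17376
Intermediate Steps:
A(V, c) = -13 + c - 2*V (A(V, c) = ((-8 + c - V) - 5) - V = (-13 + c - V) - V = -13 + c - 2*V)
-17831 - A(152, -138) = -17831 - (-13 - 138 - 2*152) = -17831 - (-13 - 138 - 304) = -17831 - 1*(-455) = -17831 + 455 = -17376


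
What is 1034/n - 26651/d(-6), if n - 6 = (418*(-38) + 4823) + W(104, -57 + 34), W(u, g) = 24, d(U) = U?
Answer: 32664553/7354 ≈ 4441.7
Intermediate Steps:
n = -11031 (n = 6 + ((418*(-38) + 4823) + 24) = 6 + ((-15884 + 4823) + 24) = 6 + (-11061 + 24) = 6 - 11037 = -11031)
1034/n - 26651/d(-6) = 1034/(-11031) - 26651/(-6) = 1034*(-1/11031) - 26651*(-⅙) = -1034/11031 + 26651/6 = 32664553/7354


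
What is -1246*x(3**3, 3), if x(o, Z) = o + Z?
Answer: -37380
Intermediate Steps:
x(o, Z) = Z + o
-1246*x(3**3, 3) = -1246*(3 + 3**3) = -1246*(3 + 27) = -1246*30 = -37380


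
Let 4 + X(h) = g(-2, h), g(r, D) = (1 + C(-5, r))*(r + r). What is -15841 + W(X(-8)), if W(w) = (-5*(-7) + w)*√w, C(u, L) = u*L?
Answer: -15841 - 52*I*√3 ≈ -15841.0 - 90.067*I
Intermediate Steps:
C(u, L) = L*u
g(r, D) = 2*r*(1 - 5*r) (g(r, D) = (1 + r*(-5))*(r + r) = (1 - 5*r)*(2*r) = 2*r*(1 - 5*r))
X(h) = -48 (X(h) = -4 + 2*(-2)*(1 - 5*(-2)) = -4 + 2*(-2)*(1 + 10) = -4 + 2*(-2)*11 = -4 - 44 = -48)
W(w) = √w*(35 + w) (W(w) = (35 + w)*√w = √w*(35 + w))
-15841 + W(X(-8)) = -15841 + √(-48)*(35 - 48) = -15841 + (4*I*√3)*(-13) = -15841 - 52*I*√3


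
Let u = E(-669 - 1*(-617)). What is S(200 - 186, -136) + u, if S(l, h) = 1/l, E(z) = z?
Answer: -727/14 ≈ -51.929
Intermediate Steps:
u = -52 (u = -669 - 1*(-617) = -669 + 617 = -52)
S(200 - 186, -136) + u = 1/(200 - 186) - 52 = 1/14 - 52 = -727/14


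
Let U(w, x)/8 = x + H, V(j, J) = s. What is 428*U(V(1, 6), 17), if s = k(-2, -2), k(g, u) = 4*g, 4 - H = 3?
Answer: 61632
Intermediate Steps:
H = 1 (H = 4 - 1*3 = 4 - 3 = 1)
s = -8 (s = 4*(-2) = -8)
V(j, J) = -8
U(w, x) = 8 + 8*x (U(w, x) = 8*(x + 1) = 8*(1 + x) = 8 + 8*x)
428*U(V(1, 6), 17) = 428*(8 + 8*17) = 428*(8 + 136) = 428*144 = 61632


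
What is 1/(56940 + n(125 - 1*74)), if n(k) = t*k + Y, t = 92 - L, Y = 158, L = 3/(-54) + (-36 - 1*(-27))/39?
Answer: 78/4820759 ≈ 1.6180e-5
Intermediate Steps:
L = -67/234 (L = 3*(-1/54) + (-36 + 27)*(1/39) = -1/18 - 9*1/39 = -1/18 - 3/13 = -67/234 ≈ -0.28632)
t = 21595/234 (t = 92 - 1*(-67/234) = 92 + 67/234 = 21595/234 ≈ 92.286)
n(k) = 158 + 21595*k/234 (n(k) = 21595*k/234 + 158 = 158 + 21595*k/234)
1/(56940 + n(125 - 1*74)) = 1/(56940 + (158 + 21595*(125 - 1*74)/234)) = 1/(56940 + (158 + 21595*(125 - 74)/234)) = 1/(56940 + (158 + (21595/234)*51)) = 1/(56940 + (158 + 367115/78)) = 1/(56940 + 379439/78) = 1/(4820759/78) = 78/4820759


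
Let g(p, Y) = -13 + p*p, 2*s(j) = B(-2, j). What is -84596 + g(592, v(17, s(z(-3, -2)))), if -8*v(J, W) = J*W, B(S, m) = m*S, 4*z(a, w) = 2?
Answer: 265855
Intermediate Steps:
z(a, w) = ½ (z(a, w) = (¼)*2 = ½)
B(S, m) = S*m
s(j) = -j (s(j) = (-2*j)/2 = -j)
v(J, W) = -J*W/8
g(p, Y) = -13 + p²
-84596 + g(592, v(17, s(z(-3, -2)))) = -84596 + (-13 + 592²) = -84596 + (-13 + 350464) = -84596 + 350451 = 265855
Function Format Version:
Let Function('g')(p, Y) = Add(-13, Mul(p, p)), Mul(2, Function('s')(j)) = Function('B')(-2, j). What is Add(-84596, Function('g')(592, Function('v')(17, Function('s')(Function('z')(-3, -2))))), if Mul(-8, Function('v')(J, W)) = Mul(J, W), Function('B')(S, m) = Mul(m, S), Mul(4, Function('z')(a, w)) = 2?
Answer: 265855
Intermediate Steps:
Function('z')(a, w) = Rational(1, 2) (Function('z')(a, w) = Mul(Rational(1, 4), 2) = Rational(1, 2))
Function('B')(S, m) = Mul(S, m)
Function('s')(j) = Mul(-1, j) (Function('s')(j) = Mul(Rational(1, 2), Mul(-2, j)) = Mul(-1, j))
Function('v')(J, W) = Mul(Rational(-1, 8), J, W) (Function('v')(J, W) = Mul(Rational(-1, 8), Mul(J, W)) = Mul(Rational(-1, 8), J, W))
Function('g')(p, Y) = Add(-13, Pow(p, 2))
Add(-84596, Function('g')(592, Function('v')(17, Function('s')(Function('z')(-3, -2))))) = Add(-84596, Add(-13, Pow(592, 2))) = Add(-84596, Add(-13, 350464)) = Add(-84596, 350451) = 265855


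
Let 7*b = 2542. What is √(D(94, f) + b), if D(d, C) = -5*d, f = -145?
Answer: 2*I*√1309/7 ≈ 10.337*I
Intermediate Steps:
b = 2542/7 (b = (⅐)*2542 = 2542/7 ≈ 363.14)
√(D(94, f) + b) = √(-5*94 + 2542/7) = √(-470 + 2542/7) = √(-748/7) = 2*I*√1309/7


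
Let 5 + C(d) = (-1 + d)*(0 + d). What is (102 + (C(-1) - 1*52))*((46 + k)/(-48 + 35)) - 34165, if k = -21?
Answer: -445320/13 ≈ -34255.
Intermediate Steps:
C(d) = -5 + d*(-1 + d) (C(d) = -5 + (-1 + d)*(0 + d) = -5 + (-1 + d)*d = -5 + d*(-1 + d))
(102 + (C(-1) - 1*52))*((46 + k)/(-48 + 35)) - 34165 = (102 + ((-5 + (-1)**2 - 1*(-1)) - 1*52))*((46 - 21)/(-48 + 35)) - 34165 = (102 + ((-5 + 1 + 1) - 52))*(25/(-13)) - 34165 = (102 + (-3 - 52))*(25*(-1/13)) - 34165 = (102 - 55)*(-25/13) - 34165 = 47*(-25/13) - 34165 = -1175/13 - 34165 = -445320/13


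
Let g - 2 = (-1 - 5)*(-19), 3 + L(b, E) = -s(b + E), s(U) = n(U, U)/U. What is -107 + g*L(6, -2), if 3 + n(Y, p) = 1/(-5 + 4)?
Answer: -339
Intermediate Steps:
n(Y, p) = -4 (n(Y, p) = -3 + 1/(-5 + 4) = -3 + 1/(-1) = -3 - 1 = -4)
s(U) = -4/U
L(b, E) = -3 + 4/(E + b) (L(b, E) = -3 - (-4)/(b + E) = -3 - (-4)/(E + b) = -3 + 4/(E + b))
g = 116 (g = 2 + (-1 - 5)*(-19) = 2 - 6*(-19) = 2 + 114 = 116)
-107 + g*L(6, -2) = -107 + 116*((4 - 3*(-2) - 3*6)/(-2 + 6)) = -107 + 116*((4 + 6 - 18)/4) = -107 + 116*((1/4)*(-8)) = -107 + 116*(-2) = -107 - 232 = -339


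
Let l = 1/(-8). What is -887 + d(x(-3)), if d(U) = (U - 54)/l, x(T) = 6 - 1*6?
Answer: -455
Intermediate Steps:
x(T) = 0 (x(T) = 6 - 6 = 0)
l = -⅛ ≈ -0.12500
d(U) = 432 - 8*U (d(U) = (U - 54)/(-⅛) = (-54 + U)*(-8) = 432 - 8*U)
-887 + d(x(-3)) = -887 + (432 - 8*0) = -887 + (432 + 0) = -887 + 432 = -455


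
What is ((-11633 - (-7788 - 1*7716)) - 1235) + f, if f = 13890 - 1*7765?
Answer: 8761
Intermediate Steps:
f = 6125 (f = 13890 - 7765 = 6125)
((-11633 - (-7788 - 1*7716)) - 1235) + f = ((-11633 - (-7788 - 1*7716)) - 1235) + 6125 = ((-11633 - (-7788 - 7716)) - 1235) + 6125 = ((-11633 - 1*(-15504)) - 1235) + 6125 = ((-11633 + 15504) - 1235) + 6125 = (3871 - 1235) + 6125 = 2636 + 6125 = 8761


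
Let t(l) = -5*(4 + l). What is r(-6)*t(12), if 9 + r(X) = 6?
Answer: 240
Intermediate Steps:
r(X) = -3 (r(X) = -9 + 6 = -3)
t(l) = -20 - 5*l
r(-6)*t(12) = -3*(-20 - 5*12) = -3*(-20 - 60) = -3*(-80) = 240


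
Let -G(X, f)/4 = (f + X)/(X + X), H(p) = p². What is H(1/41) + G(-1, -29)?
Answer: -100859/1681 ≈ -59.999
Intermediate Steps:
G(X, f) = -2*(X + f)/X (G(X, f) = -4*(f + X)/(X + X) = -4*(X + f)/(2*X) = -4*(X + f)*1/(2*X) = -2*(X + f)/X)
H(1/41) + G(-1, -29) = (1/41)² + (-2 - 2*(-29)/(-1)) = (1/41)² + (-2 - 2*(-29)*(-1)) = 1/1681 + (-2 - 58) = 1/1681 - 60 = -100859/1681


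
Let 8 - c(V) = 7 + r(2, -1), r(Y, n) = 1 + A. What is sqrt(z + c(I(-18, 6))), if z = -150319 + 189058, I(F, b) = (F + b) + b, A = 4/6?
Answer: sqrt(348645)/3 ≈ 196.82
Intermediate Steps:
A = 2/3 (A = 4*(1/6) = 2/3 ≈ 0.66667)
I(F, b) = F + 2*b
r(Y, n) = 5/3 (r(Y, n) = 1 + 2/3 = 5/3)
z = 38739
c(V) = -2/3 (c(V) = 8 - (7 + 5/3) = 8 - 1*26/3 = 8 - 26/3 = -2/3)
sqrt(z + c(I(-18, 6))) = sqrt(38739 - 2/3) = sqrt(116215/3) = sqrt(348645)/3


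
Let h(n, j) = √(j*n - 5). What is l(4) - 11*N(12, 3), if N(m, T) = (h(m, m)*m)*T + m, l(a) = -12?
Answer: -144 - 396*√139 ≈ -4812.8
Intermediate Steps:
h(n, j) = √(-5 + j*n)
N(m, T) = m + T*m*√(-5 + m²) (N(m, T) = (√(-5 + m*m)*m)*T + m = (√(-5 + m²)*m)*T + m = (m*√(-5 + m²))*T + m = T*m*√(-5 + m²) + m = m + T*m*√(-5 + m²))
l(4) - 11*N(12, 3) = -12 - 132*(1 + 3*√(-5 + 12²)) = -12 - 132*(1 + 3*√(-5 + 144)) = -12 - 132*(1 + 3*√139) = -12 - 11*(12 + 36*√139) = -12 + (-132 - 396*√139) = -144 - 396*√139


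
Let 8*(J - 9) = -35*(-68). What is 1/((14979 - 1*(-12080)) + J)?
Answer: 2/54731 ≈ 3.6542e-5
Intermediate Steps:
J = 613/2 (J = 9 + (-35*(-68))/8 = 9 + (⅛)*2380 = 9 + 595/2 = 613/2 ≈ 306.50)
1/((14979 - 1*(-12080)) + J) = 1/((14979 - 1*(-12080)) + 613/2) = 1/((14979 + 12080) + 613/2) = 1/(27059 + 613/2) = 1/(54731/2) = 2/54731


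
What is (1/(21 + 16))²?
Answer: 1/1369 ≈ 0.00073046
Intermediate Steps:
(1/(21 + 16))² = (1/37)² = 1/1369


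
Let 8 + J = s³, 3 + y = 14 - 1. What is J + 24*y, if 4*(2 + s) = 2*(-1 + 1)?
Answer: 224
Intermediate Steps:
s = -2 (s = -2 + (2*(-1 + 1))/4 = -2 + (2*0)/4 = -2 + (¼)*0 = -2 + 0 = -2)
y = 10 (y = -3 + (14 - 1) = -3 + 13 = 10)
J = -16 (J = -8 + (-2)³ = -8 - 8 = -16)
J + 24*y = -16 + 24*10 = -16 + 240 = 224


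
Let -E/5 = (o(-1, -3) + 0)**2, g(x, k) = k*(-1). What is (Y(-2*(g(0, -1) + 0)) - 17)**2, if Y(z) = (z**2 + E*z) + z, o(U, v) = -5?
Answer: 55225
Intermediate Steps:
g(x, k) = -k
E = -125 (E = -5*(-5 + 0)**2 = -5*(-5)**2 = -5*25 = -125)
Y(z) = z**2 - 124*z (Y(z) = (z**2 - 125*z) + z = z**2 - 124*z)
(Y(-2*(g(0, -1) + 0)) - 17)**2 = ((-2*(-1*(-1) + 0))*(-124 - 2*(-1*(-1) + 0)) - 17)**2 = ((-2*(1 + 0))*(-124 - 2*(1 + 0)) - 17)**2 = ((-2*1)*(-124 - 2*1) - 17)**2 = (-2*(-124 - 2) - 17)**2 = (-2*(-126) - 17)**2 = (252 - 17)**2 = 235**2 = 55225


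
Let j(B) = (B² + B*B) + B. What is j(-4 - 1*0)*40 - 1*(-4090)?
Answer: 5210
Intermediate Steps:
j(B) = B + 2*B² (j(B) = (B² + B²) + B = 2*B² + B = B + 2*B²)
j(-4 - 1*0)*40 - 1*(-4090) = ((-4 - 1*0)*(1 + 2*(-4 - 1*0)))*40 - 1*(-4090) = ((-4 + 0)*(1 + 2*(-4 + 0)))*40 + 4090 = -4*(1 + 2*(-4))*40 + 4090 = -4*(1 - 8)*40 + 4090 = -4*(-7)*40 + 4090 = 28*40 + 4090 = 1120 + 4090 = 5210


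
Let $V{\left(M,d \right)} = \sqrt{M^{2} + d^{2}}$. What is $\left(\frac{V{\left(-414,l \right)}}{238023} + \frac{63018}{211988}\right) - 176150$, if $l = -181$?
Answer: $- \frac{18670811591}{105994} + \frac{\sqrt{204157}}{238023} \approx -1.7615 \cdot 10^{5}$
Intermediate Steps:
$\left(\frac{V{\left(-414,l \right)}}{238023} + \frac{63018}{211988}\right) - 176150 = \left(\frac{\sqrt{\left(-414\right)^{2} + \left(-181\right)^{2}}}{238023} + \frac{63018}{211988}\right) - 176150 = \left(\sqrt{171396 + 32761} \cdot \frac{1}{238023} + 63018 \cdot \frac{1}{211988}\right) - 176150 = \left(\sqrt{204157} \cdot \frac{1}{238023} + \frac{31509}{105994}\right) - 176150 = \left(\frac{\sqrt{204157}}{238023} + \frac{31509}{105994}\right) - 176150 = \left(\frac{31509}{105994} + \frac{\sqrt{204157}}{238023}\right) - 176150 = - \frac{18670811591}{105994} + \frac{\sqrt{204157}}{238023}$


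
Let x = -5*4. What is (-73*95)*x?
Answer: 138700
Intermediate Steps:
x = -20
(-73*95)*x = -73*95*(-20) = -6935*(-20) = 138700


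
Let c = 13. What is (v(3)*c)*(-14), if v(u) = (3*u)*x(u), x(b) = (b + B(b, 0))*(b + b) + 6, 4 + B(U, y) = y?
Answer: 0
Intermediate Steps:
B(U, y) = -4 + y
x(b) = 6 + 2*b*(-4 + b) (x(b) = (b + (-4 + 0))*(b + b) + 6 = (b - 4)*(2*b) + 6 = (-4 + b)*(2*b) + 6 = 2*b*(-4 + b) + 6 = 6 + 2*b*(-4 + b))
v(u) = 3*u*(6 - 8*u + 2*u²) (v(u) = (3*u)*(6 - 8*u + 2*u²) = 3*u*(6 - 8*u + 2*u²))
(v(3)*c)*(-14) = ((6*3*(3 + 3² - 4*3))*13)*(-14) = ((6*3*(3 + 9 - 12))*13)*(-14) = ((6*3*0)*13)*(-14) = (0*13)*(-14) = 0*(-14) = 0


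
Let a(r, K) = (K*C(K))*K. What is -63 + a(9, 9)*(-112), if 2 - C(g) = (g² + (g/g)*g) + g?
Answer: 879921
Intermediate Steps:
C(g) = 2 - g² - 2*g (C(g) = 2 - ((g² + (g/g)*g) + g) = 2 - ((g² + 1*g) + g) = 2 - ((g² + g) + g) = 2 - ((g + g²) + g) = 2 - (g² + 2*g) = 2 + (-g² - 2*g) = 2 - g² - 2*g)
a(r, K) = K²*(2 - K² - 2*K) (a(r, K) = (K*(2 - K² - 2*K))*K = K²*(2 - K² - 2*K))
-63 + a(9, 9)*(-112) = -63 + (9²*(2 - 1*9² - 2*9))*(-112) = -63 + (81*(2 - 1*81 - 18))*(-112) = -63 + (81*(2 - 81 - 18))*(-112) = -63 + (81*(-97))*(-112) = -63 - 7857*(-112) = -63 + 879984 = 879921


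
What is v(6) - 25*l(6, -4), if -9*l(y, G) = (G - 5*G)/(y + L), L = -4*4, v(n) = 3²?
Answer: 41/9 ≈ 4.5556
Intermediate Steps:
v(n) = 9
L = -16
l(y, G) = 4*G/(9*(-16 + y)) (l(y, G) = -(G - 5*G)/(9*(y - 16)) = -(-4*G)/(9*(-16 + y)) = -(-4)*G/(9*(-16 + y)) = 4*G/(9*(-16 + y)))
v(6) - 25*l(6, -4) = 9 - 100*(-4)/(9*(-16 + 6)) = 9 - 100*(-4)/(9*(-10)) = 9 - 100*(-4)*(-1)/(9*10) = 9 - 25*8/45 = 9 - 40/9 = 41/9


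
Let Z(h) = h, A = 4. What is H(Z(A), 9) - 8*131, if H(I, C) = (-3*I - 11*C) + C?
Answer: -1150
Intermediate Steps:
H(I, C) = -10*C - 3*I (H(I, C) = (-11*C - 3*I) + C = -10*C - 3*I)
H(Z(A), 9) - 8*131 = (-10*9 - 3*4) - 8*131 = (-90 - 12) - 1048 = -102 - 1048 = -1150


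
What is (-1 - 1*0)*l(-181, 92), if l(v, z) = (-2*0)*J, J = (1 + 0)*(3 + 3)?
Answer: 0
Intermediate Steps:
J = 6 (J = 1*6 = 6)
l(v, z) = 0 (l(v, z) = -2*0*6 = 0*6 = 0)
(-1 - 1*0)*l(-181, 92) = (-1 - 1*0)*0 = (-1 + 0)*0 = -1*0 = 0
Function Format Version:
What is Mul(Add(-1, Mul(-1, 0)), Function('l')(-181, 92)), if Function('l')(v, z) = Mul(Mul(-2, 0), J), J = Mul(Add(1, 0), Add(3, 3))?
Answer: 0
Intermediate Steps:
J = 6 (J = Mul(1, 6) = 6)
Function('l')(v, z) = 0 (Function('l')(v, z) = Mul(Mul(-2, 0), 6) = Mul(0, 6) = 0)
Mul(Add(-1, Mul(-1, 0)), Function('l')(-181, 92)) = Mul(Add(-1, Mul(-1, 0)), 0) = Mul(Add(-1, 0), 0) = Mul(-1, 0) = 0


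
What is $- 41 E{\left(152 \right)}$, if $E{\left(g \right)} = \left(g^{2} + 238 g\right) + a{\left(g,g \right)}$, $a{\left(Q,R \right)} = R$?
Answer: $-2436712$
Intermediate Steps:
$E{\left(g \right)} = g^{2} + 239 g$ ($E{\left(g \right)} = \left(g^{2} + 238 g\right) + g = g^{2} + 239 g$)
$- 41 E{\left(152 \right)} = - 41 \cdot 152 \left(239 + 152\right) = - 41 \cdot 152 \cdot 391 = \left(-41\right) 59432 = -2436712$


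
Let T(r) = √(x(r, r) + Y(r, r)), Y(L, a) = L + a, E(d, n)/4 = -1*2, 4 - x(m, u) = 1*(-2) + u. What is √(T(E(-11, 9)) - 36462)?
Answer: √(-36462 + I*√2) ≈ 0.004 + 190.95*I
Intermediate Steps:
x(m, u) = 6 - u (x(m, u) = 4 - (1*(-2) + u) = 4 - (-2 + u) = 4 + (2 - u) = 6 - u)
E(d, n) = -8 (E(d, n) = 4*(-1*2) = 4*(-2) = -8)
T(r) = √(6 + r) (T(r) = √((6 - r) + (r + r)) = √((6 - r) + 2*r) = √(6 + r))
√(T(E(-11, 9)) - 36462) = √(√(6 - 8) - 36462) = √(√(-2) - 36462) = √(I*√2 - 36462) = √(-36462 + I*√2)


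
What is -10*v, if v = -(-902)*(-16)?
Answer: 144320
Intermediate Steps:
v = -14432 (v = -41*352 = -14432)
-10*v = -10*(-14432) = 144320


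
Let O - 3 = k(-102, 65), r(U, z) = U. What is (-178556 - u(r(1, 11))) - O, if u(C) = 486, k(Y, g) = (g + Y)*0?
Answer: -179045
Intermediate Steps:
k(Y, g) = 0 (k(Y, g) = (Y + g)*0 = 0)
O = 3 (O = 3 + 0 = 3)
(-178556 - u(r(1, 11))) - O = (-178556 - 1*486) - 1*3 = (-178556 - 486) - 3 = -179042 - 3 = -179045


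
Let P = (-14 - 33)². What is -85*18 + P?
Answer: 679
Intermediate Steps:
P = 2209 (P = (-47)² = 2209)
-85*18 + P = -85*18 + 2209 = -1530 + 2209 = 679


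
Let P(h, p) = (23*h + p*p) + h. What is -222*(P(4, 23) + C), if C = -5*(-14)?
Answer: -154290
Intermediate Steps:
C = 70
P(h, p) = p² + 24*h (P(h, p) = (23*h + p²) + h = (p² + 23*h) + h = p² + 24*h)
-222*(P(4, 23) + C) = -222*((23² + 24*4) + 70) = -222*((529 + 96) + 70) = -222*(625 + 70) = -222*695 = -154290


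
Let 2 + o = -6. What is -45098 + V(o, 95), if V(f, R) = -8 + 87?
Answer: -45019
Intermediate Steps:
o = -8 (o = -2 - 6 = -8)
V(f, R) = 79
-45098 + V(o, 95) = -45098 + 79 = -45019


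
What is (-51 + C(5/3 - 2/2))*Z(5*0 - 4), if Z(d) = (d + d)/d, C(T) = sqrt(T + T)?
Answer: -102 + 4*sqrt(3)/3 ≈ -99.691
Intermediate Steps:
C(T) = sqrt(2)*sqrt(T) (C(T) = sqrt(2*T) = sqrt(2)*sqrt(T))
Z(d) = 2 (Z(d) = (2*d)/d = 2)
(-51 + C(5/3 - 2/2))*Z(5*0 - 4) = (-51 + sqrt(2)*sqrt(5/3 - 2/2))*2 = (-51 + sqrt(2)*sqrt(5*(1/3) - 2*1/2))*2 = (-51 + sqrt(2)*sqrt(5/3 - 1))*2 = (-51 + sqrt(2)*sqrt(2/3))*2 = (-51 + sqrt(2)*(sqrt(6)/3))*2 = (-51 + 2*sqrt(3)/3)*2 = -102 + 4*sqrt(3)/3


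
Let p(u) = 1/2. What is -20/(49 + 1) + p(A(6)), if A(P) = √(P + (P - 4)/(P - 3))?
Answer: ⅒ ≈ 0.10000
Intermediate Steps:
A(P) = √(P + (-4 + P)/(-3 + P))
p(u) = ½
-20/(49 + 1) + p(A(6)) = -20/(49 + 1) + ½ = -20/50 + ½ = -20*1/50 + ½ = -⅖ + ½ = ⅒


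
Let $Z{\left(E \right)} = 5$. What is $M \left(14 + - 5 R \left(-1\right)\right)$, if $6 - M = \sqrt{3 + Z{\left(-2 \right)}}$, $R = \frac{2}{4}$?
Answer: $99 - 33 \sqrt{2} \approx 52.331$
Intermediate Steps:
$R = \frac{1}{2}$ ($R = 2 \cdot \frac{1}{4} = \frac{1}{2} \approx 0.5$)
$M = 6 - 2 \sqrt{2}$ ($M = 6 - \sqrt{3 + 5} = 6 - \sqrt{8} = 6 - 2 \sqrt{2} \approx 3.1716$)
$M \left(14 + - 5 R \left(-1\right)\right) = \left(6 - 2 \sqrt{2}\right) \left(14 + \left(-5\right) \frac{1}{2} \left(-1\right)\right) = \left(6 - 2 \sqrt{2}\right) \left(14 - - \frac{5}{2}\right) = \left(6 - 2 \sqrt{2}\right) \left(14 + \frac{5}{2}\right) = \left(6 - 2 \sqrt{2}\right) \frac{33}{2} = 99 - 33 \sqrt{2}$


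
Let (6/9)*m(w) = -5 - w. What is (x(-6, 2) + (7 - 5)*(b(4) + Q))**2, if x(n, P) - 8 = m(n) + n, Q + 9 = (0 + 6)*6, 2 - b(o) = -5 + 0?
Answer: 20449/4 ≈ 5112.3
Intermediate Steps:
b(o) = 7 (b(o) = 2 - (-5 + 0) = 2 - 1*(-5) = 2 + 5 = 7)
Q = 27 (Q = -9 + (0 + 6)*6 = -9 + 6*6 = -9 + 36 = 27)
m(w) = -15/2 - 3*w/2 (m(w) = 3*(-5 - w)/2 = -15/2 - 3*w/2)
x(n, P) = 1/2 - n/2 (x(n, P) = 8 + ((-15/2 - 3*n/2) + n) = 8 + (-15/2 - n/2) = 1/2 - n/2)
(x(-6, 2) + (7 - 5)*(b(4) + Q))**2 = ((1/2 - 1/2*(-6)) + (7 - 5)*(7 + 27))**2 = ((1/2 + 3) + 2*34)**2 = (7/2 + 68)**2 = (143/2)**2 = 20449/4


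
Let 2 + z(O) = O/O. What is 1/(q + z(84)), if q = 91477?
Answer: 1/91476 ≈ 1.0932e-5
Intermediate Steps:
z(O) = -1 (z(O) = -2 + O/O = -2 + 1 = -1)
1/(q + z(84)) = 1/(91477 - 1) = 1/91476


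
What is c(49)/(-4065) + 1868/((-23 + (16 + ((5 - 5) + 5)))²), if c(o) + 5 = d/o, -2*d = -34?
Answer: 31006541/66395 ≈ 467.00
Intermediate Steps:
d = 17 (d = -½*(-34) = 17)
c(o) = -5 + 17/o
c(49)/(-4065) + 1868/((-23 + (16 + ((5 - 5) + 5)))²) = (-5 + 17/49)/(-4065) + 1868/((-23 + (16 + ((5 - 5) + 5)))²) = (-5 + 17*(1/49))*(-1/4065) + 1868/((-23 + (16 + (0 + 5)))²) = (-5 + 17/49)*(-1/4065) + 1868/((-23 + (16 + 5))²) = -228/49*(-1/4065) + 1868/((-23 + 21)²) = 76/66395 + 1868/((-2)²) = 76/66395 + 1868/4 = 76/66395 + 1868*(¼) = 76/66395 + 467 = 31006541/66395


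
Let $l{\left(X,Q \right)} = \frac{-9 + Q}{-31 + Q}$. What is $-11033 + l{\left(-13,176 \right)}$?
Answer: $- \frac{1599618}{145} \approx -11032.0$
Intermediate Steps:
$l{\left(X,Q \right)} = \frac{-9 + Q}{-31 + Q}$
$-11033 + l{\left(-13,176 \right)} = -11033 + \frac{-9 + 176}{-31 + 176} = -11033 + \frac{1}{145} \cdot 167 = -11033 + \frac{167}{145} = - \frac{1599618}{145}$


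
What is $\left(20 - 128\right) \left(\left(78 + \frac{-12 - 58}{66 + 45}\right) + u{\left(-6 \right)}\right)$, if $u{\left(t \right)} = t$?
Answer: $- \frac{285192}{37} \approx -7707.9$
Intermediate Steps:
$\left(20 - 128\right) \left(\left(78 + \frac{-12 - 58}{66 + 45}\right) + u{\left(-6 \right)}\right) = \left(20 - 128\right) \left(\left(78 + \frac{-12 - 58}{66 + 45}\right) - 6\right) = - 108 \left(\left(78 - \frac{70}{111}\right) - 6\right) = - 108 \left(\frac{8588}{111} - 6\right) = \left(-108\right) \frac{7922}{111} = - \frac{285192}{37}$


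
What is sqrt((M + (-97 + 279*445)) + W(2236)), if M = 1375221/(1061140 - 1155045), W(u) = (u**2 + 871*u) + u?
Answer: sqrt(62375453623064645)/93905 ≈ 2659.6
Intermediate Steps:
W(u) = u**2 + 872*u
M = -1375221/93905 (M = 1375221/(-93905) = 1375221*(-1/93905) = -1375221/93905 ≈ -14.645)
sqrt((M + (-97 + 279*445)) + W(2236)) = sqrt((-1375221/93905 + (-97 + 279*445)) + 2236*(872 + 2236)) = sqrt((-1375221/93905 + (-97 + 124155)) + 2236*3108) = sqrt((-1375221/93905 + 124058) + 6949488) = sqrt(11648291269/93905 + 6949488) = sqrt(664239961909/93905) = sqrt(62375453623064645)/93905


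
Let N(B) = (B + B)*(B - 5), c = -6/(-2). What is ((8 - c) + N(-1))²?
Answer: 289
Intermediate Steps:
c = 3 (c = -6*(-½) = 3)
N(B) = 2*B*(-5 + B) (N(B) = (2*B)*(-5 + B) = 2*B*(-5 + B))
((8 - c) + N(-1))² = ((8 - 1*3) + 2*(-1)*(-5 - 1))² = ((8 - 3) + 2*(-1)*(-6))² = (5 + 12)² = 17² = 289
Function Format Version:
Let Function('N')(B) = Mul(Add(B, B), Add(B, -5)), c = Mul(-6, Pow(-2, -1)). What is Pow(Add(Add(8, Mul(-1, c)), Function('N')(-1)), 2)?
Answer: 289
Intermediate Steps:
c = 3 (c = Mul(-6, Rational(-1, 2)) = 3)
Function('N')(B) = Mul(2, B, Add(-5, B)) (Function('N')(B) = Mul(Mul(2, B), Add(-5, B)) = Mul(2, B, Add(-5, B)))
Pow(Add(Add(8, Mul(-1, c)), Function('N')(-1)), 2) = Pow(Add(Add(8, Mul(-1, 3)), Mul(2, -1, Add(-5, -1))), 2) = Pow(Add(Add(8, -3), Mul(2, -1, -6)), 2) = Pow(Add(5, 12), 2) = Pow(17, 2) = 289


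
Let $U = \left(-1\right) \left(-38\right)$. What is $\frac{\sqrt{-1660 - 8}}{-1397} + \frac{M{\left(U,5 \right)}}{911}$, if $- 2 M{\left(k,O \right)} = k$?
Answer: $- \frac{19}{911} - \frac{2 i \sqrt{417}}{1397} \approx -0.020856 - 0.029235 i$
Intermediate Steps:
$U = 38$
$M{\left(k,O \right)} = - \frac{k}{2}$
$\frac{\sqrt{-1660 - 8}}{-1397} + \frac{M{\left(U,5 \right)}}{911} = \frac{\sqrt{-1660 - 8}}{-1397} + \frac{\left(- \frac{1}{2}\right) 38}{911} = \sqrt{-1668} \left(- \frac{1}{1397}\right) - \frac{19}{911} = 2 i \sqrt{417} \left(- \frac{1}{1397}\right) - \frac{19}{911} = - \frac{2 i \sqrt{417}}{1397} - \frac{19}{911} = - \frac{19}{911} - \frac{2 i \sqrt{417}}{1397}$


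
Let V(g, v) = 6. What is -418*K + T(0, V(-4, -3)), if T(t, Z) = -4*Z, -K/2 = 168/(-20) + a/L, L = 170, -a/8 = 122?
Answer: -1006912/85 ≈ -11846.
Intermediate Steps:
a = -976 (a = -8*122 = -976)
K = 2404/85 (K = -2*(168/(-20) - 976/170) = -2*(168*(-1/20) - 976*1/170) = -2*(-42/5 - 488/85) = -2*(-1202/85) = 2404/85 ≈ 28.282)
-418*K + T(0, V(-4, -3)) = -418*2404/85 - 4*6 = -1004872/85 - 24 = -1006912/85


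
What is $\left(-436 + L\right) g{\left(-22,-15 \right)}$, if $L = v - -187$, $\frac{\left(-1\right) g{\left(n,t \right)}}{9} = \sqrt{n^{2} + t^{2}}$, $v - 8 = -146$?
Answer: $3483 \sqrt{709} \approx 92742.0$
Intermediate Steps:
$v = -138$ ($v = 8 - 146 = -138$)
$g{\left(n,t \right)} = - 9 \sqrt{n^{2} + t^{2}}$
$L = 49$ ($L = -138 - -187 = -138 + 187 = 49$)
$\left(-436 + L\right) g{\left(-22,-15 \right)} = \left(-436 + 49\right) \left(- 9 \sqrt{\left(-22\right)^{2} + \left(-15\right)^{2}}\right) = - 387 \left(- 9 \sqrt{484 + 225}\right) = - 387 \left(- 9 \sqrt{709}\right) = 3483 \sqrt{709}$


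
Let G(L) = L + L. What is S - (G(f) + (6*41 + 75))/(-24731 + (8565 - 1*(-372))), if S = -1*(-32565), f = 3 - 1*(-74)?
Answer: 514332085/15794 ≈ 32565.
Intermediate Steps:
f = 77 (f = 3 + 74 = 77)
G(L) = 2*L
S = 32565
S - (G(f) + (6*41 + 75))/(-24731 + (8565 - 1*(-372))) = 32565 - (2*77 + (6*41 + 75))/(-24731 + (8565 - 1*(-372))) = 32565 - (154 + (246 + 75))/(-24731 + (8565 + 372)) = 32565 - (154 + 321)/(-24731 + 8937) = 32565 - 475/(-15794) = 32565 - 475*(-1)/15794 = 32565 - 1*(-475/15794) = 32565 + 475/15794 = 514332085/15794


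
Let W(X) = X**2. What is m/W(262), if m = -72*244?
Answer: -4392/17161 ≈ -0.25593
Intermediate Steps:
m = -17568
m/W(262) = -17568/(262**2) = -17568/68644 = -17568*1/68644 = -4392/17161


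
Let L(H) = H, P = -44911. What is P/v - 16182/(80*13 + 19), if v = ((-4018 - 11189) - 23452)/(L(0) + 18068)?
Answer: 286234010998/13646627 ≈ 20975.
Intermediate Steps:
v = -38659/18068 (v = ((-4018 - 11189) - 23452)/(0 + 18068) = (-15207 - 23452)/18068 = -38659*1/18068 = -38659/18068 ≈ -2.1396)
P/v - 16182/(80*13 + 19) = -44911/(-38659/18068) - 16182/(80*13 + 19) = -44911*(-18068/38659) - 16182/(1040 + 19) = 811451948/38659 - 16182/1059 = 811451948/38659 - 16182*1/1059 = 811451948/38659 - 5394/353 = 286234010998/13646627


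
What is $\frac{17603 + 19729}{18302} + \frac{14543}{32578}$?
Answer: $\frac{741183941}{298121278} \approx 2.4862$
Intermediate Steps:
$\frac{17603 + 19729}{18302} + \frac{14543}{32578} = 37332 \cdot \frac{1}{18302} + 14543 \cdot \frac{1}{32578} = \frac{18666}{9151} + \frac{14543}{32578} = \frac{741183941}{298121278}$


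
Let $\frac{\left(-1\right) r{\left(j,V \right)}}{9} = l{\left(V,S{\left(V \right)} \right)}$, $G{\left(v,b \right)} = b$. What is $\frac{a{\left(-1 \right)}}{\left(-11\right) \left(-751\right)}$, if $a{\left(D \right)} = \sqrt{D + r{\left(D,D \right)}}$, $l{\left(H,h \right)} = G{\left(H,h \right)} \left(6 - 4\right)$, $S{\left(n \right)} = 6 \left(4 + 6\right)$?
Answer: $\frac{i \sqrt{1081}}{8261} \approx 0.00398 i$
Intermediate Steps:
$S{\left(n \right)} = 60$ ($S{\left(n \right)} = 6 \cdot 10 = 60$)
$l{\left(H,h \right)} = 2 h$ ($l{\left(H,h \right)} = h \left(6 - 4\right) = h 2 = 2 h$)
$r{\left(j,V \right)} = -1080$ ($r{\left(j,V \right)} = - 9 \cdot 2 \cdot 60 = \left(-9\right) 120 = -1080$)
$a{\left(D \right)} = \sqrt{-1080 + D}$ ($a{\left(D \right)} = \sqrt{D - 1080} = \sqrt{-1080 + D}$)
$\frac{a{\left(-1 \right)}}{\left(-11\right) \left(-751\right)} = \frac{\sqrt{-1080 - 1}}{\left(-11\right) \left(-751\right)} = \frac{\sqrt{-1081}}{8261} = i \sqrt{1081} \cdot \frac{1}{8261} = \frac{i \sqrt{1081}}{8261}$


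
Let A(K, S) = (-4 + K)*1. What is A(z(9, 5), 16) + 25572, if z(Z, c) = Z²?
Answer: 25649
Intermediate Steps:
A(K, S) = -4 + K
A(z(9, 5), 16) + 25572 = (-4 + 9²) + 25572 = (-4 + 81) + 25572 = 77 + 25572 = 25649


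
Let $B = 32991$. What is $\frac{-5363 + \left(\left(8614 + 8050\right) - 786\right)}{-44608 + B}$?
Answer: $- \frac{10515}{11617} \approx -0.90514$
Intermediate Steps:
$\frac{-5363 + \left(\left(8614 + 8050\right) - 786\right)}{-44608 + B} = \frac{-5363 + \left(\left(8614 + 8050\right) - 786\right)}{-44608 + 32991} = \frac{-5363 + \left(16664 - 786\right)}{-11617} = \left(-5363 + 15878\right) \left(- \frac{1}{11617}\right) = 10515 \left(- \frac{1}{11617}\right) = - \frac{10515}{11617}$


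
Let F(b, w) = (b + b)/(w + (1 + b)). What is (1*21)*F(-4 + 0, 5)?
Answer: -84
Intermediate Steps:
F(b, w) = 2*b/(1 + b + w) (F(b, w) = (2*b)/(1 + b + w) = 2*b/(1 + b + w))
(1*21)*F(-4 + 0, 5) = (1*21)*(2*(-4 + 0)/(1 + (-4 + 0) + 5)) = 21*(2*(-4)/(1 - 4 + 5)) = 21*(2*(-4)/2) = 21*(2*(-4)*(½)) = 21*(-4) = -84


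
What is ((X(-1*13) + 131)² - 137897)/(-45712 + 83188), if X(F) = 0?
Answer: -30184/9369 ≈ -3.2217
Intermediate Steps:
((X(-1*13) + 131)² - 137897)/(-45712 + 83188) = ((0 + 131)² - 137897)/(-45712 + 83188) = (131² - 137897)/37476 = (17161 - 137897)*(1/37476) = -120736*1/37476 = -30184/9369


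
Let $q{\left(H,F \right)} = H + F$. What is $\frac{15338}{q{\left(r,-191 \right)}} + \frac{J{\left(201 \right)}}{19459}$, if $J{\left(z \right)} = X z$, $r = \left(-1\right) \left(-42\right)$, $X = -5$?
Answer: $- \frac{298611887}{2899391} \approx -102.99$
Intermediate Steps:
$r = 42$
$J{\left(z \right)} = - 5 z$
$q{\left(H,F \right)} = F + H$
$\frac{15338}{q{\left(r,-191 \right)}} + \frac{J{\left(201 \right)}}{19459} = \frac{15338}{-191 + 42} + \frac{\left(-5\right) 201}{19459} = \frac{15338}{-149} - \frac{1005}{19459} = 15338 \left(- \frac{1}{149}\right) - \frac{1005}{19459} = - \frac{15338}{149} - \frac{1005}{19459} = - \frac{298611887}{2899391}$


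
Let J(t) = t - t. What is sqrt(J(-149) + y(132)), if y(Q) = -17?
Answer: I*sqrt(17) ≈ 4.1231*I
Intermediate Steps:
J(t) = 0
sqrt(J(-149) + y(132)) = sqrt(0 - 17) = sqrt(-17) = I*sqrt(17)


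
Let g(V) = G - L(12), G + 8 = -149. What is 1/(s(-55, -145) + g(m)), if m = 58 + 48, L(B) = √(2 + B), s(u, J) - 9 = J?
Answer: -293/85835 + √14/85835 ≈ -0.0033699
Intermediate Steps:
G = -157 (G = -8 - 149 = -157)
s(u, J) = 9 + J
m = 106
g(V) = -157 - √14 (g(V) = -157 - √(2 + 12) = -157 - √14)
1/(s(-55, -145) + g(m)) = 1/((9 - 145) + (-157 - √14)) = 1/(-136 + (-157 - √14)) = 1/(-293 - √14)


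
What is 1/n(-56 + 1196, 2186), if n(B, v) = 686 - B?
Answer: -1/454 ≈ -0.0022026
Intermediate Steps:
1/n(-56 + 1196, 2186) = 1/(686 - (-56 + 1196)) = 1/(686 - 1*1140) = 1/(686 - 1140) = 1/(-454) = -1/454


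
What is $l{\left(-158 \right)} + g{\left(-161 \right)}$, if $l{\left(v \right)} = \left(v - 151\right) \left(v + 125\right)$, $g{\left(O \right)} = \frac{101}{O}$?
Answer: $\frac{1641616}{161} \approx 10196.0$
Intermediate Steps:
$l{\left(v \right)} = \left(-151 + v\right) \left(125 + v\right)$
$l{\left(-158 \right)} + g{\left(-161 \right)} = \left(-18875 + \left(-158\right)^{2} - -4108\right) + \frac{101}{-161} = \left(-18875 + 24964 + 4108\right) + 101 \left(- \frac{1}{161}\right) = 10197 - \frac{101}{161} = \frac{1641616}{161}$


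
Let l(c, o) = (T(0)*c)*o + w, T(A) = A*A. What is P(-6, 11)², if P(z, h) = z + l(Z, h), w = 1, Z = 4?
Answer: 25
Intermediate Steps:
T(A) = A²
l(c, o) = 1 (l(c, o) = (0²*c)*o + 1 = (0*c)*o + 1 = 0*o + 1 = 0 + 1 = 1)
P(z, h) = 1 + z (P(z, h) = z + 1 = 1 + z)
P(-6, 11)² = (1 - 6)² = (-5)² = 25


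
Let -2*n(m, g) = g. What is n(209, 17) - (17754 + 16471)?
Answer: -68467/2 ≈ -34234.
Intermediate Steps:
n(m, g) = -g/2
n(209, 17) - (17754 + 16471) = -½*17 - (17754 + 16471) = -17/2 - 1*34225 = -17/2 - 34225 = -68467/2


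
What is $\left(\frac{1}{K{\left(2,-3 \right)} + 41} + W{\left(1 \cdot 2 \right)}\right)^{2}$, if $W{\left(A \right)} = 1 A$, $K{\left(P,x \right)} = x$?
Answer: $\frac{5929}{1444} \approx 4.106$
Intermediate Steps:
$W{\left(A \right)} = A$
$\left(\frac{1}{K{\left(2,-3 \right)} + 41} + W{\left(1 \cdot 2 \right)}\right)^{2} = \left(\frac{1}{-3 + 41} + 1 \cdot 2\right)^{2} = \left(\frac{1}{38} + 2\right)^{2} = \left(\frac{77}{38}\right)^{2} = \frac{5929}{1444}$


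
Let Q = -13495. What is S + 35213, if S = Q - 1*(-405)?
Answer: 22123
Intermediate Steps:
S = -13090 (S = -13495 - 1*(-405) = -13495 + 405 = -13090)
S + 35213 = -13090 + 35213 = 22123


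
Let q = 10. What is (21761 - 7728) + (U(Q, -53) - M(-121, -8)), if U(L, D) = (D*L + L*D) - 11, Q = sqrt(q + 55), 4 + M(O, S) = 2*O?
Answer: 14268 - 106*sqrt(65) ≈ 13413.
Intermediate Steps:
M(O, S) = -4 + 2*O
Q = sqrt(65) (Q = sqrt(10 + 55) = sqrt(65) ≈ 8.0623)
U(L, D) = -11 + 2*D*L (U(L, D) = (D*L + D*L) - 11 = 2*D*L - 11 = -11 + 2*D*L)
(21761 - 7728) + (U(Q, -53) - M(-121, -8)) = (21761 - 7728) + ((-11 + 2*(-53)*sqrt(65)) - (-4 + 2*(-121))) = 14033 + ((-11 - 106*sqrt(65)) - (-4 - 242)) = 14033 + ((-11 - 106*sqrt(65)) - 1*(-246)) = 14033 + ((-11 - 106*sqrt(65)) + 246) = 14033 + (235 - 106*sqrt(65)) = 14268 - 106*sqrt(65)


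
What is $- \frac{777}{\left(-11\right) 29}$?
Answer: $\frac{777}{319} \approx 2.4357$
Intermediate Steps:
$- \frac{777}{\left(-11\right) 29} = - \frac{777}{-319} = \left(-777\right) \left(- \frac{1}{319}\right) = \frac{777}{319}$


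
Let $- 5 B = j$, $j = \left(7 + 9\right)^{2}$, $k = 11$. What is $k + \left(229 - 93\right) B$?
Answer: $- \frac{34761}{5} \approx -6952.2$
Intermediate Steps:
$j = 256$ ($j = 16^{2} = 256$)
$B = - \frac{256}{5}$ ($B = \left(- \frac{1}{5}\right) 256 = - \frac{256}{5} \approx -51.2$)
$k + \left(229 - 93\right) B = 11 + \left(229 - 93\right) \left(- \frac{256}{5}\right) = 11 + 136 \left(- \frac{256}{5}\right) = 11 - \frac{34816}{5} = - \frac{34761}{5}$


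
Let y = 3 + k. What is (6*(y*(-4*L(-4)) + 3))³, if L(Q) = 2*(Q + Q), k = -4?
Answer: -49027896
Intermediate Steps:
L(Q) = 4*Q (L(Q) = 2*(2*Q) = 4*Q)
y = -1 (y = 3 - 4 = -1)
(6*(y*(-4*L(-4)) + 3))³ = (6*(-(-4)*4*(-4) + 3))³ = (6*(-(-4)*(-16) + 3))³ = (6*(-1*64 + 3))³ = (6*(-64 + 3))³ = (6*(-61))³ = (-366)³ = -49027896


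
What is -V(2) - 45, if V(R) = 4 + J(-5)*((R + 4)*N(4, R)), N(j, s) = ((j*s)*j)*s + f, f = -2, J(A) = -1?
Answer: 323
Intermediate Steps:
N(j, s) = -2 + j²*s² (N(j, s) = ((j*s)*j)*s - 2 = (s*j²)*s - 2 = j²*s² - 2 = -2 + j²*s²)
V(R) = 4 - (-2 + 16*R²)*(4 + R) (V(R) = 4 - (R + 4)*(-2 + 4²*R²) = 4 - (4 + R)*(-2 + 16*R²) = 4 - (-2 + 16*R²)*(4 + R))
-V(2) - 45 = -(12 - 64*2² - 16*2³ + 2*2) - 45 = -(12 - 64*4 - 16*8 + 4) - 45 = -(12 - 256 - 128 + 4) - 45 = -1*(-368) - 45 = 368 - 45 = 323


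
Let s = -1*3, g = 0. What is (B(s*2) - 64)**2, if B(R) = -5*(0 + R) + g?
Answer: 1156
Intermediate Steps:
s = -3
B(R) = -5*R (B(R) = -5*(0 + R) + 0 = -5*R + 0 = -5*R)
(B(s*2) - 64)**2 = (-(-15)*2 - 64)**2 = (-5*(-6) - 64)**2 = (30 - 64)**2 = (-34)**2 = 1156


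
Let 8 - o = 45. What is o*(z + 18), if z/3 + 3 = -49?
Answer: 5106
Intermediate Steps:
o = -37 (o = 8 - 1*45 = 8 - 45 = -37)
z = -156 (z = -9 + 3*(-49) = -9 - 147 = -156)
o*(z + 18) = -37*(-156 + 18) = -37*(-138) = 5106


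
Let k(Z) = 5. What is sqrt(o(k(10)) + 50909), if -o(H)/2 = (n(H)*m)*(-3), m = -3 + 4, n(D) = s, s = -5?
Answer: sqrt(50879) ≈ 225.56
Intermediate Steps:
n(D) = -5
m = 1
o(H) = -30 (o(H) = -2*(-5*1)*(-3) = -(-10)*(-3) = -2*15 = -30)
sqrt(o(k(10)) + 50909) = sqrt(-30 + 50909) = sqrt(50879)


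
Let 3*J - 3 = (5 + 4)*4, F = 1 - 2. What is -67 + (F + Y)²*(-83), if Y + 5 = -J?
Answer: -30030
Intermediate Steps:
F = -1
J = 13 (J = 1 + ((5 + 4)*4)/3 = 1 + (9*4)/3 = 1 + (⅓)*36 = 1 + 12 = 13)
Y = -18 (Y = -5 - 1*13 = -5 - 13 = -18)
-67 + (F + Y)²*(-83) = -67 + (-1 - 18)²*(-83) = -67 + (-19)²*(-83) = -67 + 361*(-83) = -67 - 29963 = -30030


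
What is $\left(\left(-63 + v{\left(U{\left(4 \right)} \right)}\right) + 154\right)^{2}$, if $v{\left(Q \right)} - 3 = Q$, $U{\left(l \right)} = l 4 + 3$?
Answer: $12769$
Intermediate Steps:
$U{\left(l \right)} = 3 + 4 l$ ($U{\left(l \right)} = 4 l + 3 = 3 + 4 l$)
$v{\left(Q \right)} = 3 + Q$
$\left(\left(-63 + v{\left(U{\left(4 \right)} \right)}\right) + 154\right)^{2} = \left(\left(-63 + \left(3 + \left(3 + 4 \cdot 4\right)\right)\right) + 154\right)^{2} = \left(\left(-63 + \left(3 + \left(3 + 16\right)\right)\right) + 154\right)^{2} = \left(\left(-63 + \left(3 + 19\right)\right) + 154\right)^{2} = \left(\left(-63 + 22\right) + 154\right)^{2} = \left(-41 + 154\right)^{2} = 113^{2} = 12769$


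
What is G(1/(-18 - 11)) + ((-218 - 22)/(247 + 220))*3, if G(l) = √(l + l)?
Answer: -720/467 + I*√58/29 ≈ -1.5418 + 0.26261*I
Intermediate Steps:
G(l) = √2*√l (G(l) = √(2*l) = √2*√l)
G(1/(-18 - 11)) + ((-218 - 22)/(247 + 220))*3 = √2*√(1/(-18 - 11)) + ((-218 - 22)/(247 + 220))*3 = √2*√(1/(-29)) - 240/467*3 = √2*√(-1/29) - 240*1/467*3 = √2*(I*√29/29) - 240/467*3 = I*√58/29 - 720/467 = -720/467 + I*√58/29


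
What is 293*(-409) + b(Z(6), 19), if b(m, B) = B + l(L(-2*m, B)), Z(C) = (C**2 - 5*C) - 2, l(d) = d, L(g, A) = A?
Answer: -119799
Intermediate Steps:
Z(C) = -2 + C**2 - 5*C
b(m, B) = 2*B (b(m, B) = B + B = 2*B)
293*(-409) + b(Z(6), 19) = 293*(-409) + 2*19 = -119837 + 38 = -119799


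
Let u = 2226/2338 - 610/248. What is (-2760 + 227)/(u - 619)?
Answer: 52453364/12849471 ≈ 4.0821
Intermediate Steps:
u = -31219/20708 (u = 2226*(1/2338) - 610*1/248 = 159/167 - 305/124 = -31219/20708 ≈ -1.5076)
(-2760 + 227)/(u - 619) = (-2760 + 227)/(-31219/20708 - 619) = -2533/(-12849471/20708) = -2533*(-20708/12849471) = 52453364/12849471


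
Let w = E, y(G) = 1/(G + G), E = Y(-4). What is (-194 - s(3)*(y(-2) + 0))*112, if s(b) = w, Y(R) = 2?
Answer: -21672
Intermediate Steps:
E = 2
y(G) = 1/(2*G)
w = 2
s(b) = 2
(-194 - s(3)*(y(-2) + 0))*112 = (-194 - 2*((½)/(-2) + 0))*112 = (-194 - 2*((½)*(-½) + 0))*112 = (-194 - 2*(-¼ + 0))*112 = (-194 - 2*(-1)/4)*112 = (-194 - 1*(-½))*112 = (-194 + ½)*112 = -387/2*112 = -21672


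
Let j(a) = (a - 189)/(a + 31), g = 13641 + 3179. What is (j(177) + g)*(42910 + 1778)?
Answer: 9771444564/13 ≈ 7.5165e+8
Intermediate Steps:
g = 16820
j(a) = (-189 + a)/(31 + a)
(j(177) + g)*(42910 + 1778) = ((-189 + 177)/(31 + 177) + 16820)*(42910 + 1778) = (-12/208 + 16820)*44688 = ((1/208)*(-12) + 16820)*44688 = (-3/52 + 16820)*44688 = (874637/52)*44688 = 9771444564/13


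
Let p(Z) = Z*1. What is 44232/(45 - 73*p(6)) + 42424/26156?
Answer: -95021630/856609 ≈ -110.93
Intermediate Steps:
p(Z) = Z
44232/(45 - 73*p(6)) + 42424/26156 = 44232/(45 - 73*6) + 42424/26156 = 44232/(45 - 438) + 42424*(1/26156) = 44232/(-393) + 10606/6539 = 44232*(-1/393) + 10606/6539 = -14744/131 + 10606/6539 = -95021630/856609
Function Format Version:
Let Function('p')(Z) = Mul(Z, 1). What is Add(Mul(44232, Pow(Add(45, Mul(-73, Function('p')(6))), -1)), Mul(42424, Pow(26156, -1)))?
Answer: Rational(-95021630, 856609) ≈ -110.93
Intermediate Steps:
Function('p')(Z) = Z
Add(Mul(44232, Pow(Add(45, Mul(-73, Function('p')(6))), -1)), Mul(42424, Pow(26156, -1))) = Add(Mul(44232, Pow(Add(45, Mul(-73, 6)), -1)), Mul(42424, Pow(26156, -1))) = Add(Mul(44232, Pow(Add(45, -438), -1)), Mul(42424, Rational(1, 26156))) = Add(Mul(44232, Pow(-393, -1)), Rational(10606, 6539)) = Add(Mul(44232, Rational(-1, 393)), Rational(10606, 6539)) = Add(Rational(-14744, 131), Rational(10606, 6539)) = Rational(-95021630, 856609)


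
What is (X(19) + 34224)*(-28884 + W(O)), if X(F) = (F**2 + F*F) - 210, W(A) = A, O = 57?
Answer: -1001334672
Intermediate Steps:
X(F) = -210 + 2*F**2 (X(F) = (F**2 + F**2) - 210 = 2*F**2 - 210 = -210 + 2*F**2)
(X(19) + 34224)*(-28884 + W(O)) = ((-210 + 2*19**2) + 34224)*(-28884 + 57) = ((-210 + 2*361) + 34224)*(-28827) = ((-210 + 722) + 34224)*(-28827) = (512 + 34224)*(-28827) = 34736*(-28827) = -1001334672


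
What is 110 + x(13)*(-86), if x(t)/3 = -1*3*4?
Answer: 3206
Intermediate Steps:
x(t) = -36 (x(t) = 3*(-1*3*4) = 3*(-3*4) = 3*(-12) = -36)
110 + x(13)*(-86) = 110 - 36*(-86) = 110 + 3096 = 3206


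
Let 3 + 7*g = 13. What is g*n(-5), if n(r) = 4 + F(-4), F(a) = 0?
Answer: 40/7 ≈ 5.7143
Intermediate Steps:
g = 10/7 (g = -3/7 + (⅐)*13 = -3/7 + 13/7 = 10/7 ≈ 1.4286)
n(r) = 4 (n(r) = 4 + 0 = 4)
g*n(-5) = (10/7)*4 = 40/7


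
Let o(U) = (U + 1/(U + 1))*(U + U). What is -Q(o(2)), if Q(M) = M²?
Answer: -784/9 ≈ -87.111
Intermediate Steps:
o(U) = 2*U*(U + 1/(1 + U)) (o(U) = (U + 1/(1 + U))*(2*U) = 2*U*(U + 1/(1 + U)))
-Q(o(2)) = -(2*2*(1 + 2 + 2²)/(1 + 2))² = -(2*2*(1 + 2 + 4)/3)² = -(2*2*(⅓)*7)² = -(28/3)² = -1*784/9 = -784/9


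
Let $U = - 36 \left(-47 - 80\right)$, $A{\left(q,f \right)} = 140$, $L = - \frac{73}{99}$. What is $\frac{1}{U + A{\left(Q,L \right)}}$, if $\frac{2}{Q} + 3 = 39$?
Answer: $\frac{1}{4712} \approx 0.00021222$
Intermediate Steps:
$L = - \frac{73}{99}$ ($L = \left(-73\right) \frac{1}{99} = - \frac{73}{99} \approx -0.73737$)
$Q = \frac{1}{18}$ ($Q = \frac{2}{-3 + 39} = \frac{2}{36} = 2 \cdot \frac{1}{36} = \frac{1}{18} \approx 0.055556$)
$U = 4572$ ($U = \left(-36\right) \left(-127\right) = 4572$)
$\frac{1}{U + A{\left(Q,L \right)}} = \frac{1}{4572 + 140} = \frac{1}{4712}$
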